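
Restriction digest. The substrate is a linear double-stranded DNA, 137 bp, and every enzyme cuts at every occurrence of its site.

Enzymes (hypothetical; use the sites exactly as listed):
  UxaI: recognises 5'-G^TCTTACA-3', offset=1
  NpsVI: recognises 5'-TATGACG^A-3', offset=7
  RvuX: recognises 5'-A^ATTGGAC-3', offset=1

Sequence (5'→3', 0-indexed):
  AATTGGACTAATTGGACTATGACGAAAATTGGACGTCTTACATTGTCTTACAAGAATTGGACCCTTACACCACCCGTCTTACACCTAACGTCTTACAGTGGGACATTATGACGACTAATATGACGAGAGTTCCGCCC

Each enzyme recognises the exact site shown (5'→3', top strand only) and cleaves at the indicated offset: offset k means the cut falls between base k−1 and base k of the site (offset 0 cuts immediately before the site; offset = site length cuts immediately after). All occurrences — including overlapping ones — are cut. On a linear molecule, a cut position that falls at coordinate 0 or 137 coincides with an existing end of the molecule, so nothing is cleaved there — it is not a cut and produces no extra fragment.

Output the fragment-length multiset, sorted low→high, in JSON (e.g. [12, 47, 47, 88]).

Scan for sites:
  UxaI GTCTTACA/1: at [34, 44, 75, 89] ⇒ [35, 45, 76, 90]
  NpsVI TATGACGA/7: at [17, 106, 118] ⇒ [24, 113, 125]
  RvuX AATTGGAC/1: at [0, 9, 26, 54] ⇒ [1, 10, 27, 55]

Pooled cuts: [1, 10, 24, 27, 35, 45, 55, 76, 90, 113, 125]

Fragments:
  [0,1): 1 bp
  [1,10): 9 bp
  [10,24): 14 bp
  [24,27): 3 bp
  [27,35): 8 bp
  [35,45): 10 bp
  [45,55): 10 bp
  [55,76): 21 bp
  [76,90): 14 bp
  [90,113): 23 bp
  [113,125): 12 bp
  [125,137): 12 bp

[1,3,8,9,10,10,12,12,14,14,21,23]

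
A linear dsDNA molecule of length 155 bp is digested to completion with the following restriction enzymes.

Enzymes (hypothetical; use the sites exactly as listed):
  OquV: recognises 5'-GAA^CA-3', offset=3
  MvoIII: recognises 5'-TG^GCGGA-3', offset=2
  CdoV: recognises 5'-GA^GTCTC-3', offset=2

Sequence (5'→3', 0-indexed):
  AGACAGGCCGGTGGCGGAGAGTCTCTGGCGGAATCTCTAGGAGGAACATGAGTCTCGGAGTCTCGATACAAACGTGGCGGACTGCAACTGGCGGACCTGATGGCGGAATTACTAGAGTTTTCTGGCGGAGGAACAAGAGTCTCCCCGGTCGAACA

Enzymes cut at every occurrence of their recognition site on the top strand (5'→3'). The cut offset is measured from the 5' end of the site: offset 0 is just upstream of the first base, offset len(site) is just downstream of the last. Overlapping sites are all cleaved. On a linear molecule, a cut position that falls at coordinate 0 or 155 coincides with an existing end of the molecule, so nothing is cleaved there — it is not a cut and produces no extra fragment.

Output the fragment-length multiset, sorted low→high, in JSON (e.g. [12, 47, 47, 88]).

Site scan:
  OquV (GAACA, off=3): starts [43, 130, 150] → cuts [46, 133, 153]
  MvoIII (TGGCGGA, off=2): starts [11, 25, 74, 88, 100, 122] → cuts [13, 27, 76, 90, 102, 124]
  CdoV (GAGTCTC, off=2): starts [18, 49, 57, 136] → cuts [20, 51, 59, 138]

Pooled cuts: [13, 20, 27, 46, 51, 59, 76, 90, 102, 124, 133, 138, 153]

Fragment lengths:
  [0,13): 13 bp
  [13,20): 7 bp
  [20,27): 7 bp
  [27,46): 19 bp
  [46,51): 5 bp
  [51,59): 8 bp
  [59,76): 17 bp
  [76,90): 14 bp
  [90,102): 12 bp
  [102,124): 22 bp
  [124,133): 9 bp
  [133,138): 5 bp
  [138,153): 15 bp
  [153,155): 2 bp

[2,5,5,7,7,8,9,12,13,14,15,17,19,22]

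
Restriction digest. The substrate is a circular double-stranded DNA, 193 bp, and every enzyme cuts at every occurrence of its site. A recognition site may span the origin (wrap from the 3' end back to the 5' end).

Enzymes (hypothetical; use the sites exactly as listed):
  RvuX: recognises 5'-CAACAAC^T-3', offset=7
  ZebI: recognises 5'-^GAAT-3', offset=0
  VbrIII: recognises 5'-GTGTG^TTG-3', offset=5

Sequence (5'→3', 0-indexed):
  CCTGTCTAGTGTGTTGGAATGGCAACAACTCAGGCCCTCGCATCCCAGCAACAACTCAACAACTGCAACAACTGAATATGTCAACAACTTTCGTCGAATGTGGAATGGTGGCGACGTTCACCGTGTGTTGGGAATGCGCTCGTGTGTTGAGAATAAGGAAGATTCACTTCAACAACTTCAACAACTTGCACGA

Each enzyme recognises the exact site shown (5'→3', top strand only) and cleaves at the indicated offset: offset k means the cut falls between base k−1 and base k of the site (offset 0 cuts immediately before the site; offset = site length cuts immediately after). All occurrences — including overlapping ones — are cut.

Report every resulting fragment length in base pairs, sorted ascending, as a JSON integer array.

Site scan:
  RvuX (CAACAACT, off=7): starts [22, 48, 56, 65, 81, 169, 178] → cuts [29, 55, 63, 72, 88, 176, 185]
  ZebI (GAAT, off=0): starts [16, 73, 95, 102, 131, 150] → cuts [16, 73, 95, 102, 131, 150]
  VbrIII (GTGTGTTG, off=5): starts [8, 122, 141] → cuts [13, 127, 146]

All cut coordinates (distinct, sorted): [13, 16, 29, 55, 63, 72, 73, 88, 95, 102, 127, 131, 146, 150, 176, 185]

Fragments:
  13→16: 3 bp
  16→29: 13 bp
  29→55: 26 bp
  55→63: 8 bp
  63→72: 9 bp
  72→73: 1 bp
  73→88: 15 bp
  88→95: 7 bp
  95→102: 7 bp
  102→127: 25 bp
  127→131: 4 bp
  131→146: 15 bp
  146→150: 4 bp
  150→176: 26 bp
  176→185: 9 bp
  185→13 (wrap): 193-185+13 = 21 bp

[1,3,4,4,7,7,8,9,9,13,15,15,21,25,26,26]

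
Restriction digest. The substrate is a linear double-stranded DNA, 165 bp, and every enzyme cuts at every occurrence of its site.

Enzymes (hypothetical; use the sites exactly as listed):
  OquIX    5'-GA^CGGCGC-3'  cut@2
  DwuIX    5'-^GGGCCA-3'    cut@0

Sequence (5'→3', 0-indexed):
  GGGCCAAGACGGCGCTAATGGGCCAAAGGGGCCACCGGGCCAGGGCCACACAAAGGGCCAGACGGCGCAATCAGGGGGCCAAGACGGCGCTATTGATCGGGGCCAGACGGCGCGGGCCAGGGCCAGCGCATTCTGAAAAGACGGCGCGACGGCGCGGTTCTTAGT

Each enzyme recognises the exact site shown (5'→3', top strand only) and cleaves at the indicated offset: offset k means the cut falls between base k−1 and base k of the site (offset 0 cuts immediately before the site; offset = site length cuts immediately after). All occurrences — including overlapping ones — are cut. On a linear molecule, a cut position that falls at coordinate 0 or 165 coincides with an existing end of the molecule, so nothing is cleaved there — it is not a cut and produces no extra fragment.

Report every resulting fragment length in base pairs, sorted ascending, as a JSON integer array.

Scan for sites:
  OquIX GACGGCGC/2: at [7, 60, 82, 105, 139, 147] ⇒ [9, 62, 84, 107, 141, 149]
  DwuIX GGGCCA/0: at [0, 19, 28, 36, 42, 54, 75, 99, 113, 119] ⇒ [19, 28, 36, 42, 54, 75, 99, 113, 119] (position 0 is a terminus of the linear molecule — no cut)

All cut coordinates (distinct, sorted): [9, 19, 28, 36, 42, 54, 62, 75, 84, 99, 107, 113, 119, 141, 149]

Fragments:
  [0,9): 9 bp
  [9,19): 10 bp
  [19,28): 9 bp
  [28,36): 8 bp
  [36,42): 6 bp
  [42,54): 12 bp
  [54,62): 8 bp
  [62,75): 13 bp
  [75,84): 9 bp
  [84,99): 15 bp
  [99,107): 8 bp
  [107,113): 6 bp
  [113,119): 6 bp
  [119,141): 22 bp
  [141,149): 8 bp
  [149,165): 16 bp

[6,6,6,8,8,8,8,9,9,9,10,12,13,15,16,22]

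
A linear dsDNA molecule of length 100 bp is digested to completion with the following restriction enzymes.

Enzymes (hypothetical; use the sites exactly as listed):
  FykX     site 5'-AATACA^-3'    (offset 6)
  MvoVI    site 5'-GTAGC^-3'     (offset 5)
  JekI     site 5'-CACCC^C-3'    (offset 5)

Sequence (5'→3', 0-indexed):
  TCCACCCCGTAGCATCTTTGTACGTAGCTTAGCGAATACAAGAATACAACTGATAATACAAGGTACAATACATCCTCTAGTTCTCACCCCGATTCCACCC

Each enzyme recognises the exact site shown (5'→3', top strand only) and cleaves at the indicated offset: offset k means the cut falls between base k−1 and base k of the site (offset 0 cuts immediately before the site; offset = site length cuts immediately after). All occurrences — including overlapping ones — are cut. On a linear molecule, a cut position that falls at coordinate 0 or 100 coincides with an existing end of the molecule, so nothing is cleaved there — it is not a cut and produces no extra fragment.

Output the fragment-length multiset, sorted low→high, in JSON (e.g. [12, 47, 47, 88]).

Scan for sites:
  FykX AATACA/6: at [34, 42, 54, 66] ⇒ [40, 48, 60, 72]
  MvoVI GTAGC/5: at [8, 23] ⇒ [13, 28]
  JekI CACCCC/5: at [2, 84] ⇒ [7, 89]

Pooled cuts: [7, 13, 28, 40, 48, 60, 72, 89]

Fragment lengths:
  [0,7): 7 bp
  [7,13): 6 bp
  [13,28): 15 bp
  [28,40): 12 bp
  [40,48): 8 bp
  [48,60): 12 bp
  [60,72): 12 bp
  [72,89): 17 bp
  [89,100): 11 bp

[6,7,8,11,12,12,12,15,17]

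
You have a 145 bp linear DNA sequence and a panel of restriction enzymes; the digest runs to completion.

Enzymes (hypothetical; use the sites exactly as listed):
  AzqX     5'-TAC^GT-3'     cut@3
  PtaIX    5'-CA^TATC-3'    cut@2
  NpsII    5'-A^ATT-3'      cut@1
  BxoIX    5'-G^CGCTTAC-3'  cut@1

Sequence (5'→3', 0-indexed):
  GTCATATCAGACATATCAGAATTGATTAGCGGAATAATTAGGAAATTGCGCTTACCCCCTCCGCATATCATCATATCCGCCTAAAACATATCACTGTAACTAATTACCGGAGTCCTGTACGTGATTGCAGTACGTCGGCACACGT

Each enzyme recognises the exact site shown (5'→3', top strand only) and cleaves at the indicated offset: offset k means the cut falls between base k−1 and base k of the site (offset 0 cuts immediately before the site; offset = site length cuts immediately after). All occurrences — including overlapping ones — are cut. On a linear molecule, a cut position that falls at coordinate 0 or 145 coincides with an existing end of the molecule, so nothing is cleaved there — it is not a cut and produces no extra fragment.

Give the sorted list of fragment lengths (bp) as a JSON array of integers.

Per-enzyme occurrences:
  AzqX (TACGT, off=3): starts [117, 130] → cuts [120, 133]
  PtaIX (CATATC, off=2): starts [2, 11, 63, 71, 86] → cuts [4, 13, 65, 73, 88]
  NpsII (AATT, off=1): starts [19, 35, 43, 101] → cuts [20, 36, 44, 102]
  BxoIX (GCGCTTAC, off=1): starts [47] → cuts [48]

Pooled cuts: [4, 13, 20, 36, 44, 48, 65, 73, 88, 102, 120, 133]

Fragments:
  [0,4): 4 bp
  [4,13): 9 bp
  [13,20): 7 bp
  [20,36): 16 bp
  [36,44): 8 bp
  [44,48): 4 bp
  [48,65): 17 bp
  [65,73): 8 bp
  [73,88): 15 bp
  [88,102): 14 bp
  [102,120): 18 bp
  [120,133): 13 bp
  [133,145): 12 bp

[4,4,7,8,8,9,12,13,14,15,16,17,18]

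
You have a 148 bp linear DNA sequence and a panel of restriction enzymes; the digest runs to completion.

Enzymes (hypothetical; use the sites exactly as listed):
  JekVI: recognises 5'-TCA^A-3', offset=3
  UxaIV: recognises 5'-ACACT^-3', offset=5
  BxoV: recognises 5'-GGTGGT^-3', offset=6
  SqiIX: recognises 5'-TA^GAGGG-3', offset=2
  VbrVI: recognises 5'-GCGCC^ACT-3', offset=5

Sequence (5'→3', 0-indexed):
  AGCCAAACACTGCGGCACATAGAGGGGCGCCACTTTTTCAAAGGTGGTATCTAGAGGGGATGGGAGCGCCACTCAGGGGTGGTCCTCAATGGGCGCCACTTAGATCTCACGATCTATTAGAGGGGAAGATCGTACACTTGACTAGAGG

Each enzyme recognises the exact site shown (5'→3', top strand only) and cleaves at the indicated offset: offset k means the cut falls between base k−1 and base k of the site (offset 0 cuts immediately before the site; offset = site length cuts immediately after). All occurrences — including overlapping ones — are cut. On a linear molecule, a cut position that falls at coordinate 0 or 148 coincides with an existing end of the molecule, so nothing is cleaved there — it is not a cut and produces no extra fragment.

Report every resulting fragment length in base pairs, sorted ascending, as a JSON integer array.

[5,5,8,9,9,10,10,10,11,13,17,19,22]

Scan for sites:
  JekVI TCAA/3: at [37, 85] ⇒ [40, 88]
  UxaIV ACACT/5: at [6, 133] ⇒ [11, 138]
  BxoV GGTGGT/6: at [42, 77] ⇒ [48, 83]
  SqiIX TAGAGGG/2: at [19, 51, 117] ⇒ [21, 53, 119]
  VbrVI GCGCCACT/5: at [26, 65, 92] ⇒ [31, 70, 97]

Pooled cuts: [11, 21, 31, 40, 48, 53, 70, 83, 88, 97, 119, 138]

Fragment lengths:
  [0,11): 11 bp
  [11,21): 10 bp
  [21,31): 10 bp
  [31,40): 9 bp
  [40,48): 8 bp
  [48,53): 5 bp
  [53,70): 17 bp
  [70,83): 13 bp
  [83,88): 5 bp
  [88,97): 9 bp
  [97,119): 22 bp
  [119,138): 19 bp
  [138,148): 10 bp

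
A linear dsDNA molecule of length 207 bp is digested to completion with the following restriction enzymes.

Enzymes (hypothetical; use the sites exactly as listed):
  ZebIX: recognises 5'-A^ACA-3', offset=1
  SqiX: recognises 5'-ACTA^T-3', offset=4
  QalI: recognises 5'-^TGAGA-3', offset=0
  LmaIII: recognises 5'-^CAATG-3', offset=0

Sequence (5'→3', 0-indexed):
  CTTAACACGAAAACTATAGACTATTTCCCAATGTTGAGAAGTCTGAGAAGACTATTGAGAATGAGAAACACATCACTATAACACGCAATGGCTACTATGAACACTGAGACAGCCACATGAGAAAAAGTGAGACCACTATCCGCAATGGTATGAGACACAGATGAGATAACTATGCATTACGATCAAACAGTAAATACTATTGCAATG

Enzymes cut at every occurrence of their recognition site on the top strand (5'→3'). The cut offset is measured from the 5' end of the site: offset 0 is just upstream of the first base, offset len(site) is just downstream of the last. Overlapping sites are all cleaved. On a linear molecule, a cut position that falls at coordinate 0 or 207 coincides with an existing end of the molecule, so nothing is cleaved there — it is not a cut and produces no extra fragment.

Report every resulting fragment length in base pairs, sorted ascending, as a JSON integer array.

[1,2,3,3,4,4,4,5,5,5,6,6,6,7,8,9,10,11,11,11,11,11,12,12,13,13,14]

Site scan:
  ZebIX AACA/1: at [3, 66, 79, 99, 185] ⇒ [4, 67, 80, 100, 186]
  SqiX ACTAT/4: at [12, 19, 50, 74, 93, 134, 168, 195] ⇒ [16, 23, 54, 78, 97, 138, 172, 199]
  QalI TGAGA/0: at [34, 43, 55, 61, 104, 117, 127, 150, 161] ⇒ [34, 43, 55, 61, 104, 117, 127, 150, 161]
  LmaIII CAATG/0: at [28, 85, 142, 202] ⇒ [28, 85, 142, 202]

All cut coordinates (distinct, sorted): [4, 16, 23, 28, 34, 43, 54, 55, 61, 67, 78, 80, 85, 97, 100, 104, 117, 127, 138, 142, 150, 161, 172, 186, 199, 202]

Fragments:
  [0,4): 4 bp
  [4,16): 12 bp
  [16,23): 7 bp
  [23,28): 5 bp
  [28,34): 6 bp
  [34,43): 9 bp
  [43,54): 11 bp
  [54,55): 1 bp
  [55,61): 6 bp
  [61,67): 6 bp
  [67,78): 11 bp
  [78,80): 2 bp
  [80,85): 5 bp
  [85,97): 12 bp
  [97,100): 3 bp
  [100,104): 4 bp
  [104,117): 13 bp
  [117,127): 10 bp
  [127,138): 11 bp
  [138,142): 4 bp
  [142,150): 8 bp
  [150,161): 11 bp
  [161,172): 11 bp
  [172,186): 14 bp
  [186,199): 13 bp
  [199,202): 3 bp
  [202,207): 5 bp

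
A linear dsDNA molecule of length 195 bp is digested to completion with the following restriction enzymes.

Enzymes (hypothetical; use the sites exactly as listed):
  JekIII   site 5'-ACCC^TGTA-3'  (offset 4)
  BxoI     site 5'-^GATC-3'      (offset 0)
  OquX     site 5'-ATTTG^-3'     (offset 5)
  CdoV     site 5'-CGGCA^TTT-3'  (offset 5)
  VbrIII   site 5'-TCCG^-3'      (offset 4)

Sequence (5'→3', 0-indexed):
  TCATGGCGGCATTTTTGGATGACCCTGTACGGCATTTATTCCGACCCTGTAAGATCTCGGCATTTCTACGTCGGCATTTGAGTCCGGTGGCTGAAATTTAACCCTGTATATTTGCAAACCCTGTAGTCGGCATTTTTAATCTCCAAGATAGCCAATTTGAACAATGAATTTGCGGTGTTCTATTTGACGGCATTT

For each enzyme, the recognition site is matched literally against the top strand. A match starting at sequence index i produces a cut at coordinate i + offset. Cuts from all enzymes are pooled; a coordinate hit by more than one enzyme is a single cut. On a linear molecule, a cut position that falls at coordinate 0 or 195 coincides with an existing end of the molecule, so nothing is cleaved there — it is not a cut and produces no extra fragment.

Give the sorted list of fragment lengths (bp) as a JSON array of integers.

[3,4,4,5,6,6,7,9,9,10,10,11,11,13,14,14,14,18,27]

Per-enzyme occurrences:
  JekIII (ACCCTGTA, off=4): starts [21, 43, 100, 117] → cuts [25, 47, 104, 121]
  BxoI (GATC, off=0): starts [52] → cuts [52]
  OquX (ATTTG, off=5): starts [75, 109, 154, 167, 181] → cuts [80, 114, 159, 172, 186]
  CdoV (CGGCATTT, off=5): starts [6, 29, 57, 71, 127, 187] → cuts [11, 34, 62, 76, 132, 192]
  VbrIII (TCCG, off=4): starts [39, 82] → cuts [43, 86]

All cut coordinates (distinct, sorted): [11, 25, 34, 43, 47, 52, 62, 76, 80, 86, 104, 114, 121, 132, 159, 172, 186, 192]

Fragment lengths:
  [0,11): 11 bp
  [11,25): 14 bp
  [25,34): 9 bp
  [34,43): 9 bp
  [43,47): 4 bp
  [47,52): 5 bp
  [52,62): 10 bp
  [62,76): 14 bp
  [76,80): 4 bp
  [80,86): 6 bp
  [86,104): 18 bp
  [104,114): 10 bp
  [114,121): 7 bp
  [121,132): 11 bp
  [132,159): 27 bp
  [159,172): 13 bp
  [172,186): 14 bp
  [186,192): 6 bp
  [192,195): 3 bp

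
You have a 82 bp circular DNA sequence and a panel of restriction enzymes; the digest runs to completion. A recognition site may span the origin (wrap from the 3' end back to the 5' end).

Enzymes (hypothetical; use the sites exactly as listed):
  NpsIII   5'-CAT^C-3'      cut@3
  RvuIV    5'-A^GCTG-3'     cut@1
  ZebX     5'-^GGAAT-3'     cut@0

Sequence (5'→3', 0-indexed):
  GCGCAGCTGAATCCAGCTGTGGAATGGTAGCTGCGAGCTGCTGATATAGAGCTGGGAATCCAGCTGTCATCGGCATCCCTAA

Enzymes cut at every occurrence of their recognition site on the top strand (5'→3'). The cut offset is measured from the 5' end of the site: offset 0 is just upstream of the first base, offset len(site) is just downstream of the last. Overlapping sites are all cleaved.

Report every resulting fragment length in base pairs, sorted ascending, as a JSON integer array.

[4,5,6,7,8,8,9,10,11,14]

Per-enzyme occurrences:
  NpsIII CATC/3: at [67, 73] ⇒ [70, 76]
  RvuIV AGCTG/1: at [4, 14, 28, 35, 49, 61] ⇒ [5, 15, 29, 36, 50, 62]
  ZebX GGAAT/0: at [20, 54] ⇒ [20, 54]

Pooled cuts: [5, 15, 20, 29, 36, 50, 54, 62, 70, 76]

Fragments:
  5→15: 10 bp
  15→20: 5 bp
  20→29: 9 bp
  29→36: 7 bp
  36→50: 14 bp
  50→54: 4 bp
  54→62: 8 bp
  62→70: 8 bp
  70→76: 6 bp
  76→5 (wrap): 82-76+5 = 11 bp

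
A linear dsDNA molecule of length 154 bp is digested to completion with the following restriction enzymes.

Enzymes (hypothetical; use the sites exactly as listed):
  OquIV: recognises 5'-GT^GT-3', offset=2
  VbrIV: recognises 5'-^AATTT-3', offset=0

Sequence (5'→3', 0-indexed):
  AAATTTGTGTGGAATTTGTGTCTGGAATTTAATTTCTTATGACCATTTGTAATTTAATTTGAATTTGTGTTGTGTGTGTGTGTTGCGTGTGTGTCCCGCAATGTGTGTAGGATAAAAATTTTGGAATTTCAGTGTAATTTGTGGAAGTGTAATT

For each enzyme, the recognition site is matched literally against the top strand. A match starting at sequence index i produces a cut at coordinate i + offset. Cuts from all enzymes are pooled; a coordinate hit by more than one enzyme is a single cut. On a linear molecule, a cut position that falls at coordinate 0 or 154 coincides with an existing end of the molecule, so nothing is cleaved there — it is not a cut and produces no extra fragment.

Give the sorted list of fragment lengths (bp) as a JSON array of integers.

[1,2,2,2,2,2,2,2,2,4,5,5,5,6,6,6,7,7,7,7,8,9,10,12,13,20]

Site scan:
  OquIV GTGT/2: at [6, 17, 66, 71, 73, 75, 77, 79, 86, 88, 90, 102, 104, 131, 146] ⇒ [8, 19, 68, 73, 75, 77, 79, 81, 88, 90, 92, 104, 106, 133, 148]
  VbrIV AATTT/0: at [1, 12, 25, 30, 50, 55, 61, 116, 124, 135] ⇒ [1, 12, 25, 30, 50, 55, 61, 116, 124, 135]

Pooled cuts: [1, 8, 12, 19, 25, 30, 50, 55, 61, 68, 73, 75, 77, 79, 81, 88, 90, 92, 104, 106, 116, 124, 133, 135, 148]

Fragment lengths:
  [0,1): 1 bp
  [1,8): 7 bp
  [8,12): 4 bp
  [12,19): 7 bp
  [19,25): 6 bp
  [25,30): 5 bp
  [30,50): 20 bp
  [50,55): 5 bp
  [55,61): 6 bp
  [61,68): 7 bp
  [68,73): 5 bp
  [73,75): 2 bp
  [75,77): 2 bp
  [77,79): 2 bp
  [79,81): 2 bp
  [81,88): 7 bp
  [88,90): 2 bp
  [90,92): 2 bp
  [92,104): 12 bp
  [104,106): 2 bp
  [106,116): 10 bp
  [116,124): 8 bp
  [124,133): 9 bp
  [133,135): 2 bp
  [135,148): 13 bp
  [148,154): 6 bp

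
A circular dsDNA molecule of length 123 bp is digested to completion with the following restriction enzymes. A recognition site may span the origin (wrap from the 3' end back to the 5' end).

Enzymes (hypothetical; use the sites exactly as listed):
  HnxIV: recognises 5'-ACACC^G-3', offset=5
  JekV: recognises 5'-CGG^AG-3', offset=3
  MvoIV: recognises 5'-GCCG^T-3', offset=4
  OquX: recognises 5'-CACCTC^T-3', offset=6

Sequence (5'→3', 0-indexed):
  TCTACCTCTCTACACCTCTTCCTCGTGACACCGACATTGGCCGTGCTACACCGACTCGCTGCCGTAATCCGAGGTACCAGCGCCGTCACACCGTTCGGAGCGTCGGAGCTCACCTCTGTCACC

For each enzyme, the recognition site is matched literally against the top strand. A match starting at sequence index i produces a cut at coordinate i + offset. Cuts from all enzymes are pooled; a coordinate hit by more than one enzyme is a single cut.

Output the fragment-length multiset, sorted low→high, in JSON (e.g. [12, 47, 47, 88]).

Per-enzyme occurrences:
  HnxIV (ACACCG, off=5): starts [27, 47, 87] → cuts [32, 52, 92]
  JekV (CGGAG, off=3): starts [95, 103] → cuts [98, 106]
  MvoIV (GCCGT, off=4): starts [39, 60, 81] → cuts [43, 64, 85]
  OquX (CACCTCT, off=6): starts [12, 110, 119] → cuts [2, 18, 116]

All cut coordinates (distinct, sorted): [2, 18, 32, 43, 52, 64, 85, 92, 98, 106, 116]

Fragment lengths:
  2→18: 16 bp
  18→32: 14 bp
  32→43: 11 bp
  43→52: 9 bp
  52→64: 12 bp
  64→85: 21 bp
  85→92: 7 bp
  92→98: 6 bp
  98→106: 8 bp
  106→116: 10 bp
  116→2 (wrap): 123-116+2 = 9 bp

[6,7,8,9,9,10,11,12,14,16,21]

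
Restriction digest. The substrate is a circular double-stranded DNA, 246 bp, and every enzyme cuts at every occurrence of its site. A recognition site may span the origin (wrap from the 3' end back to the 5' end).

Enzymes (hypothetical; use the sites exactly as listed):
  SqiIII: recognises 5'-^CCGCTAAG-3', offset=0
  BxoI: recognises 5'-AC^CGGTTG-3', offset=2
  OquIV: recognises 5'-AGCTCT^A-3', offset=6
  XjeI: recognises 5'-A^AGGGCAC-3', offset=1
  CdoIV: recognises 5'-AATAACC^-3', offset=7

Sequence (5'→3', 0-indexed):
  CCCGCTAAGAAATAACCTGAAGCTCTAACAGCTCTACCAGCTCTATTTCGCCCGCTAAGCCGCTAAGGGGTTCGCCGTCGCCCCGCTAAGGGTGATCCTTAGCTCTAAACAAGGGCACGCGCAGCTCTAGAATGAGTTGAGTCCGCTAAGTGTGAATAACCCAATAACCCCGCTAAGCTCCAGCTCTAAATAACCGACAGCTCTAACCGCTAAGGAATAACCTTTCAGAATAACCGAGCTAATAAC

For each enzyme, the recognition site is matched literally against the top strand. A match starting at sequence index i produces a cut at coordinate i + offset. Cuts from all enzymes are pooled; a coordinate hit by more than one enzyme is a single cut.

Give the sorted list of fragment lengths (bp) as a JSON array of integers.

[2,5,7,8,8,8,9,9,9,9,12,13,14,16,16,17,18,19,23,24]

Scan for sites:
  SqiIII CCGCTAAG/0: at [1, 51, 59, 82, 142, 169, 206] ⇒ [1, 51, 59, 82, 142, 169, 206]
  BxoI (ACCGGTTG, off=2): no sites
  OquIV AGCTCTA/6: at [20, 29, 38, 100, 122, 181, 198] ⇒ [26, 35, 44, 106, 128, 187, 204]
  XjeI AAGGGCAC/1: at [110] ⇒ [111]
  CdoIV AATAACC/7: at [10, 154, 162, 188, 215, 228, 240] ⇒ [1, 17, 161, 169, 195, 222, 235]

Pooled cuts: [1, 17, 26, 35, 44, 51, 59, 82, 106, 111, 128, 142, 161, 169, 187, 195, 204, 206, 222, 235]

Fragments:
  1→17: 16 bp
  17→26: 9 bp
  26→35: 9 bp
  35→44: 9 bp
  44→51: 7 bp
  51→59: 8 bp
  59→82: 23 bp
  82→106: 24 bp
  106→111: 5 bp
  111→128: 17 bp
  128→142: 14 bp
  142→161: 19 bp
  161→169: 8 bp
  169→187: 18 bp
  187→195: 8 bp
  195→204: 9 bp
  204→206: 2 bp
  206→222: 16 bp
  222→235: 13 bp
  235→1 (wrap): 246-235+1 = 12 bp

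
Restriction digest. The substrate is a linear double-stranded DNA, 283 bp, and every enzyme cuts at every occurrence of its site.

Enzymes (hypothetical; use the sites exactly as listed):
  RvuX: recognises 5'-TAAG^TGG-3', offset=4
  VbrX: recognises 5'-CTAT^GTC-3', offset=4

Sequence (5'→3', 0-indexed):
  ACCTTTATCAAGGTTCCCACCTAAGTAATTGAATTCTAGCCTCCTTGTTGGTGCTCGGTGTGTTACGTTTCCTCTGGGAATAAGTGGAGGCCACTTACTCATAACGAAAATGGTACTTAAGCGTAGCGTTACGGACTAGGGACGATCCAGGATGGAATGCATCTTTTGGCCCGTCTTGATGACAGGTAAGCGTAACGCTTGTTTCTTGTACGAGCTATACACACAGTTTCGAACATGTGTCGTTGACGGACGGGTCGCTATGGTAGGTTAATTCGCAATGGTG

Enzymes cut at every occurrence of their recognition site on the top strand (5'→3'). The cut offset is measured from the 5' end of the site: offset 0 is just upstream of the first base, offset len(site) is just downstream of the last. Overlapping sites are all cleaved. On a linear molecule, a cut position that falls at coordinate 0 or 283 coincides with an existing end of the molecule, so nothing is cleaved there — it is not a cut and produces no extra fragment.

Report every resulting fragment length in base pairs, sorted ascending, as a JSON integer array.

[84,199]

Per-enzyme occurrences:
  RvuX TAAGTGG/4: at [80] ⇒ [84]
  VbrX (CTATGTC, off=4): no sites

All cut coordinates (distinct, sorted): [84]

Fragments:
  [0,84): 84 bp
  [84,283): 199 bp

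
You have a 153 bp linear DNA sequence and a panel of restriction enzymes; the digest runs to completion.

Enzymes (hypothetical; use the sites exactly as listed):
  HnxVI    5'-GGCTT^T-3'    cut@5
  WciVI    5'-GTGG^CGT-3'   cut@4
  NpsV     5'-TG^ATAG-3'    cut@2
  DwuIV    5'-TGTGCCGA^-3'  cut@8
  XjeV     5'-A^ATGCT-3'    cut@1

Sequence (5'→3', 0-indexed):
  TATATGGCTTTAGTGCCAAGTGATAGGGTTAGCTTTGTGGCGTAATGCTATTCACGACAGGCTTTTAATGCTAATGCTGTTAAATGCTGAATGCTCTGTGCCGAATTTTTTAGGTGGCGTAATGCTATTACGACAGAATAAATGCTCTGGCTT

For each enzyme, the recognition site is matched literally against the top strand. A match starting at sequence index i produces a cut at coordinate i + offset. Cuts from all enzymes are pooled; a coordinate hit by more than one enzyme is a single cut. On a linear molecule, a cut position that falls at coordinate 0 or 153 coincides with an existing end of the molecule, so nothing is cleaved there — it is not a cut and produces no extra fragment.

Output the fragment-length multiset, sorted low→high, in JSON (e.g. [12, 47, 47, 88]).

[3,4,4,6,7,10,10,12,12,13,14,18,20,20]

Per-enzyme occurrences:
  HnxVI (GGCTTT, off=5): starts [5, 59] → cuts [10, 64]
  WciVI (GTGGCGT, off=4): starts [36, 113] → cuts [40, 117]
  NpsV (TGATAG, off=2): starts [20] → cuts [22]
  DwuIV (TGTGCCGA, off=8): starts [96] → cuts [104]
  XjeV (AATGCT, off=1): starts [43, 66, 72, 82, 89, 120, 140] → cuts [44, 67, 73, 83, 90, 121, 141]

All cut coordinates (distinct, sorted): [10, 22, 40, 44, 64, 67, 73, 83, 90, 104, 117, 121, 141]

Fragments:
  [0,10): 10 bp
  [10,22): 12 bp
  [22,40): 18 bp
  [40,44): 4 bp
  [44,64): 20 bp
  [64,67): 3 bp
  [67,73): 6 bp
  [73,83): 10 bp
  [83,90): 7 bp
  [90,104): 14 bp
  [104,117): 13 bp
  [117,121): 4 bp
  [121,141): 20 bp
  [141,153): 12 bp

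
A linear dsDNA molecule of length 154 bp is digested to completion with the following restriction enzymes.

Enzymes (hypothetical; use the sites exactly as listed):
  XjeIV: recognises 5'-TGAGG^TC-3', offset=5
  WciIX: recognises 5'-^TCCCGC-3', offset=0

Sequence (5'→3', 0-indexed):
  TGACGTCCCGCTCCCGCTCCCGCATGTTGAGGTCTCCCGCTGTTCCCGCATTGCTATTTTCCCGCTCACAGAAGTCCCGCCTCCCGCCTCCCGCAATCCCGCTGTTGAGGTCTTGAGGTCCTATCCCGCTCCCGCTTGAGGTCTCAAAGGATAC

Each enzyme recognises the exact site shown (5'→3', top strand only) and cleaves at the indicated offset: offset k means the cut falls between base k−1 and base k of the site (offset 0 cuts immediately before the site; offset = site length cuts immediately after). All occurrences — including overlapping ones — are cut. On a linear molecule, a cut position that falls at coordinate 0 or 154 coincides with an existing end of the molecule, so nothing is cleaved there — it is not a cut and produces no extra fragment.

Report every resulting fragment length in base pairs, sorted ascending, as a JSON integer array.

[2,5,5,6,6,6,7,7,8,8,9,12,13,14,15,15,16]

Per-enzyme occurrences:
  XjeIV (TGAGGTC, off=5): starts [27, 105, 113, 136] → cuts [32, 110, 118, 141]
  WciIX (TCCCGC, off=0): starts [5, 11, 17, 34, 43, 59, 74, 81, 88, 96, 123, 129] → cuts [5, 11, 17, 34, 43, 59, 74, 81, 88, 96, 123, 129]

All cut coordinates (distinct, sorted): [5, 11, 17, 32, 34, 43, 59, 74, 81, 88, 96, 110, 118, 123, 129, 141]

Fragments:
  [0,5): 5 bp
  [5,11): 6 bp
  [11,17): 6 bp
  [17,32): 15 bp
  [32,34): 2 bp
  [34,43): 9 bp
  [43,59): 16 bp
  [59,74): 15 bp
  [74,81): 7 bp
  [81,88): 7 bp
  [88,96): 8 bp
  [96,110): 14 bp
  [110,118): 8 bp
  [118,123): 5 bp
  [123,129): 6 bp
  [129,141): 12 bp
  [141,154): 13 bp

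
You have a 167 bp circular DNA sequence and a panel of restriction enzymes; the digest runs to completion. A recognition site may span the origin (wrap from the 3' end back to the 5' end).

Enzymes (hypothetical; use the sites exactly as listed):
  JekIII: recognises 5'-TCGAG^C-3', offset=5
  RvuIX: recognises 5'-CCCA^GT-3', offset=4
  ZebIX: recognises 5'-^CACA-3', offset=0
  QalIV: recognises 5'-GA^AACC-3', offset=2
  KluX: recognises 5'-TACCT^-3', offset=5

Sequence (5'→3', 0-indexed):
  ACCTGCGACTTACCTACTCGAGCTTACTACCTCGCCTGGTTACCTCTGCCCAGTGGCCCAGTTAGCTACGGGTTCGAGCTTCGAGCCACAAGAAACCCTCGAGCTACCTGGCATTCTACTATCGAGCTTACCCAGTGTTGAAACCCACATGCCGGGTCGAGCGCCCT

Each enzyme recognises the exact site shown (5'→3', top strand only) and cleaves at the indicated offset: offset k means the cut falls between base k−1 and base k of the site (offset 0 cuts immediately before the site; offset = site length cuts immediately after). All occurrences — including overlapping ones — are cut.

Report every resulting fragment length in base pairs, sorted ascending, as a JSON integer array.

Per-enzyme occurrences:
  JekIII (TCGAGC, off=5): starts [17, 73, 80, 98, 121, 156] → cuts [22, 78, 85, 103, 126, 161]
  RvuIX (CCCAGT, off=4): starts [48, 56, 130] → cuts [52, 60, 134]
  ZebIX (CACA, off=0): starts [86, 145] → cuts [86, 145]
  QalIV (GAAACC, off=2): starts [91, 139] → cuts [93, 141]
  KluX (TACCT, off=5): starts [10, 27, 40, 104, 166] → cuts [4, 15, 32, 45, 109]

All cut coordinates (distinct, sorted): [4, 15, 22, 32, 45, 52, 60, 78, 85, 86, 93, 103, 109, 126, 134, 141, 145, 161]

Fragments:
  4→15: 11 bp
  15→22: 7 bp
  22→32: 10 bp
  32→45: 13 bp
  45→52: 7 bp
  52→60: 8 bp
  60→78: 18 bp
  78→85: 7 bp
  85→86: 1 bp
  86→93: 7 bp
  93→103: 10 bp
  103→109: 6 bp
  109→126: 17 bp
  126→134: 8 bp
  134→141: 7 bp
  141→145: 4 bp
  145→161: 16 bp
  161→4 (wrap): 167-161+4 = 10 bp

[1,4,6,7,7,7,7,7,8,8,10,10,10,11,13,16,17,18]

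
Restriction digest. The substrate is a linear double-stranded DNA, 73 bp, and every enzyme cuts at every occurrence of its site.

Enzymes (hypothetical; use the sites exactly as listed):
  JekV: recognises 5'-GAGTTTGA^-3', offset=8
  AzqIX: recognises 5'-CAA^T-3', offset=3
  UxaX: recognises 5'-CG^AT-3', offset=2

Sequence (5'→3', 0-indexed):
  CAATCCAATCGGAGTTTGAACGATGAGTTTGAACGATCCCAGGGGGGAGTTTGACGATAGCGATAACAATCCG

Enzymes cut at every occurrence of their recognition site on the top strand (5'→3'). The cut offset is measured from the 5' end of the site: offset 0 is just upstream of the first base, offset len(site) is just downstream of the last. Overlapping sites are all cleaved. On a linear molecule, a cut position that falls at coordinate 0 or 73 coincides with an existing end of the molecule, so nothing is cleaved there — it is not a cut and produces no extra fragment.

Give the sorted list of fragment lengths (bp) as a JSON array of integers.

Per-enzyme occurrences:
  JekV GAGTTTGA/8: at [11, 24, 46] ⇒ [19, 32, 54]
  AzqIX CAAT/3: at [0, 5, 66] ⇒ [3, 8, 69]
  UxaX CGAT/2: at [20, 33, 54, 60] ⇒ [22, 35, 56, 62]

Pooled cuts: [3, 8, 19, 22, 32, 35, 54, 56, 62, 69]

Fragments:
  [0,3): 3 bp
  [3,8): 5 bp
  [8,19): 11 bp
  [19,22): 3 bp
  [22,32): 10 bp
  [32,35): 3 bp
  [35,54): 19 bp
  [54,56): 2 bp
  [56,62): 6 bp
  [62,69): 7 bp
  [69,73): 4 bp

[2,3,3,3,4,5,6,7,10,11,19]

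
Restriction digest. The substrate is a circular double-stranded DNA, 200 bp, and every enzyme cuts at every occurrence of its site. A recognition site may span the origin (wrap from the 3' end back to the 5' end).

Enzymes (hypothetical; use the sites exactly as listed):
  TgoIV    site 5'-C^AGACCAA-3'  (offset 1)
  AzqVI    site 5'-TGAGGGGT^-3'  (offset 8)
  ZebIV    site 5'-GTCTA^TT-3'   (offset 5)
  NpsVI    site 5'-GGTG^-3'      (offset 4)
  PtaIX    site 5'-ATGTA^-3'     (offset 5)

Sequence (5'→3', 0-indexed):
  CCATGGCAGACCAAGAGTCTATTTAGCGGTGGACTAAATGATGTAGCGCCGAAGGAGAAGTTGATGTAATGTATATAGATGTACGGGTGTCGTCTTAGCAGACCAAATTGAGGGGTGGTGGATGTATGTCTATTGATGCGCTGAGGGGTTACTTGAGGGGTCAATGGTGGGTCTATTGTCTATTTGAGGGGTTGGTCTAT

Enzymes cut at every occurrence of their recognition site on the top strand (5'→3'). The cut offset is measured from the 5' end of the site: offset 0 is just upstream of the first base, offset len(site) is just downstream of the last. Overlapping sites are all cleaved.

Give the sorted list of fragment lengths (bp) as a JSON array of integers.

Per-enzyme occurrences:
  TgoIV (CAGACCAA, off=1): starts [6, 98] → cuts [7, 99]
  AzqVI (TGAGGGGT, off=8): starts [108, 141, 153, 184] → cuts [116, 149, 161, 192]
  ZebIV (GTCTATT, off=5): starts [16, 127, 170, 177] → cuts [21, 132, 175, 182]
  NpsVI (GGTG, off=4): starts [27, 85, 113, 116, 165] → cuts [31, 89, 117, 120, 169]
  PtaIX (ATGTA, off=5): starts [40, 63, 68, 78, 121] → cuts [45, 68, 73, 83, 126]

All cut coordinates (distinct, sorted): [7, 21, 31, 45, 68, 73, 83, 89, 99, 116, 117, 120, 126, 132, 149, 161, 169, 175, 182, 192]

Fragment lengths:
  7→21: 14 bp
  21→31: 10 bp
  31→45: 14 bp
  45→68: 23 bp
  68→73: 5 bp
  73→83: 10 bp
  83→89: 6 bp
  89→99: 10 bp
  99→116: 17 bp
  116→117: 1 bp
  117→120: 3 bp
  120→126: 6 bp
  126→132: 6 bp
  132→149: 17 bp
  149→161: 12 bp
  161→169: 8 bp
  169→175: 6 bp
  175→182: 7 bp
  182→192: 10 bp
  192→7 (wrap): 200-192+7 = 15 bp

[1,3,5,6,6,6,6,7,8,10,10,10,10,12,14,14,15,17,17,23]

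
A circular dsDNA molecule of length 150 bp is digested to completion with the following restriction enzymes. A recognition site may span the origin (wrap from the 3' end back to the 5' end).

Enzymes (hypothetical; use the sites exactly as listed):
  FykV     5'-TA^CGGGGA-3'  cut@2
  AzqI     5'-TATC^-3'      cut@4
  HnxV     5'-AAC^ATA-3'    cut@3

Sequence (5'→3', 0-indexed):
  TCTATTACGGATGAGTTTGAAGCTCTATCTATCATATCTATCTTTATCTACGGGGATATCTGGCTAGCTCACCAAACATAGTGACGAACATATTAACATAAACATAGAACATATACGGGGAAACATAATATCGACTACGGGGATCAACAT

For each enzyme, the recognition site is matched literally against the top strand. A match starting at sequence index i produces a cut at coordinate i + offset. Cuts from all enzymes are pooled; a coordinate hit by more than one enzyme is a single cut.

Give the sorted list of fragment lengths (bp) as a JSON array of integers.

Per-enzyme occurrences:
  FykV (TACGGGGA, off=2): starts [48, 113, 135] → cuts [50, 115, 137]
  AzqI (TATC, off=4): starts [25, 29, 34, 38, 44, 56, 128] → cuts [29, 33, 38, 42, 48, 60, 132]
  HnxV (AACATA, off=3): starts [74, 86, 94, 100, 107, 121] → cuts [77, 89, 97, 103, 110, 124]

All cut coordinates (distinct, sorted): [29, 33, 38, 42, 48, 50, 60, 77, 89, 97, 103, 110, 115, 124, 132, 137]

Fragment lengths:
  29→33: 4 bp
  33→38: 5 bp
  38→42: 4 bp
  42→48: 6 bp
  48→50: 2 bp
  50→60: 10 bp
  60→77: 17 bp
  77→89: 12 bp
  89→97: 8 bp
  97→103: 6 bp
  103→110: 7 bp
  110→115: 5 bp
  115→124: 9 bp
  124→132: 8 bp
  132→137: 5 bp
  137→29 (wrap): 150-137+29 = 42 bp

[2,4,4,5,5,5,6,6,7,8,8,9,10,12,17,42]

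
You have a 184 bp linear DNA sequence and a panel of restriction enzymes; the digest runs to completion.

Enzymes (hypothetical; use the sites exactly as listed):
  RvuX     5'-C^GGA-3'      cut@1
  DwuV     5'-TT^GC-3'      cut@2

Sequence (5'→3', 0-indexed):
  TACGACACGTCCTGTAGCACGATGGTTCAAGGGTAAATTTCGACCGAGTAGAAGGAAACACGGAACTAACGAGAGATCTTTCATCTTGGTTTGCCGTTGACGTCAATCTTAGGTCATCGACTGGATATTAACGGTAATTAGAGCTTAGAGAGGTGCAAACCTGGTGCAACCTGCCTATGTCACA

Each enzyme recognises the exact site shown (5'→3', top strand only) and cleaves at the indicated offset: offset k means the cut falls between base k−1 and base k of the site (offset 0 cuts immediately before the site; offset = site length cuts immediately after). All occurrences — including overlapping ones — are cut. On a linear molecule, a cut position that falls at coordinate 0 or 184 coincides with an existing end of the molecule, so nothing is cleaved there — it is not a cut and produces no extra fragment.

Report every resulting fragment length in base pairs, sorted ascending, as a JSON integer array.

[31,61,92]

Per-enzyme occurrences:
  RvuX CGGA/1: at [60] ⇒ [61]
  DwuV TTGC/2: at [90] ⇒ [92]

Pooled cuts: [61, 92]

Fragment lengths:
  [0,61): 61 bp
  [61,92): 31 bp
  [92,184): 92 bp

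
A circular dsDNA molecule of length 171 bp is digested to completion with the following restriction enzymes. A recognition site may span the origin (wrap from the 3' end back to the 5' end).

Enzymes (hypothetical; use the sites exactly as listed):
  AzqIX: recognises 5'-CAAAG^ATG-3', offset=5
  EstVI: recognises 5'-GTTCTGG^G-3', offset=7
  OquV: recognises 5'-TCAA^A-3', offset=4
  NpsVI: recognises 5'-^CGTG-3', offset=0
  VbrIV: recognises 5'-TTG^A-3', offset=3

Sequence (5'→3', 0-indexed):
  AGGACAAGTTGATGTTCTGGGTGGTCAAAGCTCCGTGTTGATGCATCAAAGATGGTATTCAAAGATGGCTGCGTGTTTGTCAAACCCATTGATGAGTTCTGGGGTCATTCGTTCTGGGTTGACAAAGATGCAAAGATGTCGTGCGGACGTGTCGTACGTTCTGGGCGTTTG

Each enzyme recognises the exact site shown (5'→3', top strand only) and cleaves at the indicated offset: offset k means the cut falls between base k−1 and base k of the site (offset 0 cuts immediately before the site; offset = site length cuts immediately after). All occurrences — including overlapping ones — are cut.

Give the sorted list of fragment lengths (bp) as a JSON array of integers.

Per-enzyme occurrences:
  AzqIX (CAAAGATG, off=5): starts [46, 59, 122, 130] → cuts [51, 64, 127, 135]
  EstVI (GTTCTGGG, off=7): starts [13, 95, 110, 157] → cuts [20, 102, 117, 164]
  OquV (TCAAA, off=4): starts [24, 45, 58, 79] → cuts [28, 49, 62, 83]
  NpsVI (CGTG, off=0): starts [33, 71, 139, 147] → cuts [33, 71, 139, 147]
  VbrIV (TTGA, off=3): starts [8, 37, 88, 118, 168] → cuts [0, 11, 40, 91, 121]

Pooled cuts: [0, 11, 20, 28, 33, 40, 49, 51, 62, 64, 71, 83, 91, 102, 117, 121, 127, 135, 139, 147, 164]

Fragments:
  0→11: 11 bp
  11→20: 9 bp
  20→28: 8 bp
  28→33: 5 bp
  33→40: 7 bp
  40→49: 9 bp
  49→51: 2 bp
  51→62: 11 bp
  62→64: 2 bp
  64→71: 7 bp
  71→83: 12 bp
  83→91: 8 bp
  91→102: 11 bp
  102→117: 15 bp
  117→121: 4 bp
  121→127: 6 bp
  127→135: 8 bp
  135→139: 4 bp
  139→147: 8 bp
  147→164: 17 bp
  164→0 (wrap): 171-164+0 = 7 bp

[2,2,4,4,5,6,7,7,7,8,8,8,8,9,9,11,11,11,12,15,17]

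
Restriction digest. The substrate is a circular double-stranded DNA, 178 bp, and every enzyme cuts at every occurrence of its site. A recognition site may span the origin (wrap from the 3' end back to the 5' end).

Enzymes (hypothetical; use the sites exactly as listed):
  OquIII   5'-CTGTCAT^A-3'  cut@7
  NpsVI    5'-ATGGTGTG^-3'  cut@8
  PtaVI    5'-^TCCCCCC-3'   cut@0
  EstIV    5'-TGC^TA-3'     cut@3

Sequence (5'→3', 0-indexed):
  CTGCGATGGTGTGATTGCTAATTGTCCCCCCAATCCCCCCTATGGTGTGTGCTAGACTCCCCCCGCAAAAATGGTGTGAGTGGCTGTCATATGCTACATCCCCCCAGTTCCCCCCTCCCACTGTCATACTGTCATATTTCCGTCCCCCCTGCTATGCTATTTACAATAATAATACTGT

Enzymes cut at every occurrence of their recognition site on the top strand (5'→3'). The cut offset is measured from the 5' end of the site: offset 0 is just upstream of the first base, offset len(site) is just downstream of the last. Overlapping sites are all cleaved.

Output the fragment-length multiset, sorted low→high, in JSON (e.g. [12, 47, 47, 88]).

Site scan:
  OquIII (CTGTCATA, off=7): starts [83, 120, 128] → cuts [90, 127, 135]
  NpsVI (ATGGTGTG, off=8): starts [5, 41, 70] → cuts [13, 49, 78]
  PtaVI (TCCCCCC, off=0): starts [24, 33, 57, 98, 108, 142] → cuts [24, 33, 57, 98, 108, 142]
  EstIV (TGCTA, off=3): starts [15, 49, 91, 149, 154] → cuts [18, 52, 94, 152, 157]

Pooled cuts: [13, 18, 24, 33, 49, 52, 57, 78, 90, 94, 98, 108, 127, 135, 142, 152, 157]

Fragment lengths:
  13→18: 5 bp
  18→24: 6 bp
  24→33: 9 bp
  33→49: 16 bp
  49→52: 3 bp
  52→57: 5 bp
  57→78: 21 bp
  78→90: 12 bp
  90→94: 4 bp
  94→98: 4 bp
  98→108: 10 bp
  108→127: 19 bp
  127→135: 8 bp
  135→142: 7 bp
  142→152: 10 bp
  152→157: 5 bp
  157→13 (wrap): 178-157+13 = 34 bp

[3,4,4,5,5,5,6,7,8,9,10,10,12,16,19,21,34]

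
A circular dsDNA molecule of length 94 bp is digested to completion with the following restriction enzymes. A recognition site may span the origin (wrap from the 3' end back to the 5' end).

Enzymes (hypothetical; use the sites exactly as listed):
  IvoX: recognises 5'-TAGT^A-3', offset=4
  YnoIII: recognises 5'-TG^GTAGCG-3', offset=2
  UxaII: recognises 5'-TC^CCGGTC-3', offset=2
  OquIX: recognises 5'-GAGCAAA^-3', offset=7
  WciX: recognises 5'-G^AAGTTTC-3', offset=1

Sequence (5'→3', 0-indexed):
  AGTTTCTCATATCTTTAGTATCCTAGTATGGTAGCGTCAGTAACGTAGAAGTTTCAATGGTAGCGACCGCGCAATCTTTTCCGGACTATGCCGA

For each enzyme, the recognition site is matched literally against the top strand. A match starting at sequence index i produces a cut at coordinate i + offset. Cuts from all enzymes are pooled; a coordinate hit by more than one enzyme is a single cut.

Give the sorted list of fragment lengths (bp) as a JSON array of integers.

Scan for sites:
  IvoX TAGTA/4: at [15, 23] ⇒ [19, 27]
  YnoIII TGGTAGCG/2: at [28, 57] ⇒ [30, 59]
  UxaII (TCCCGGTC, off=2): no sites
  OquIX (GAGCAAA, off=7): no sites
  WciX GAAGTTTC/1: at [47, 92] ⇒ [48, 93]

All cut coordinates (distinct, sorted): [19, 27, 30, 48, 59, 93]

Fragment lengths:
  19→27: 8 bp
  27→30: 3 bp
  30→48: 18 bp
  48→59: 11 bp
  59→93: 34 bp
  93→19 (wrap): 94-93+19 = 20 bp

[3,8,11,18,20,34]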